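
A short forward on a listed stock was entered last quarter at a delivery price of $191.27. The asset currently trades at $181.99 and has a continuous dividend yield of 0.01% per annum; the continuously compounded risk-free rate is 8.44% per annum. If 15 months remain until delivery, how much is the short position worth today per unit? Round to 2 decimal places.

-$9.85

Current fair forward for the remaining 15 months: F = S·e^((r − q)·T), (r − q) = 0.0844 − 0.0001 = 0.0843
F = 181.99 · e^(0.0843 × 15/12) = 181.99 × 1.111127 = 202.2140
Value of long forward = (F − K)·e^(−rT) = (202.2140 − 191.27) · e^(−0.0844·15/12)
= 10.9440 × 0.899874 = 9.85
Short position value = −(long value) = -$9.85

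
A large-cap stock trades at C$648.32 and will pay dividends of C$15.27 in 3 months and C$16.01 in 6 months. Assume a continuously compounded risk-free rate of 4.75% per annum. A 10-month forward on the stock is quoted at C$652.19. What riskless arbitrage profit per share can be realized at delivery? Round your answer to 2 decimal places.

PV(dividends) I = 15.27·e^(−0.0475·3/12) + 16.01·e^(−0.0475·6/12) = 30.7240
Fair forward F* = (S − I)·e^(rT) = (648.32 − 30.7240)·e^0.039583 = 617.5960 × 1.040377 = 642.5327
Market C$652.19 > fair 642.5327: forward overpriced → cash-and-carry (borrow at r, buy the stock and collect the dividends, short the forward).
Profit at T = |F_mkt − F*| = |652.19 − 642.5327| = C$9.66 per share

C$9.66 per share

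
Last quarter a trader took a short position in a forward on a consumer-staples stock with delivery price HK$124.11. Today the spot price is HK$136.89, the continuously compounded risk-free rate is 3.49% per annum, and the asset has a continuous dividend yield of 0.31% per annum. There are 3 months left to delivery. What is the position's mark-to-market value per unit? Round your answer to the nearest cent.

-HK$13.75

Current fair forward for the remaining 3 months: F = S·e^((r − q)·T), (r − q) = 0.0349 − 0.0031 = 0.0318
F = 136.89 · e^(0.0318 × 3/12) = 136.89 × 1.007982 = 137.9827
Value of long forward = (F − K)·e^(−rT) = (137.9827 − 124.11) · e^(−0.0349·3/12)
= 13.8727 × 0.991313 = 13.75
Short position value = −(long value) = -HK$13.75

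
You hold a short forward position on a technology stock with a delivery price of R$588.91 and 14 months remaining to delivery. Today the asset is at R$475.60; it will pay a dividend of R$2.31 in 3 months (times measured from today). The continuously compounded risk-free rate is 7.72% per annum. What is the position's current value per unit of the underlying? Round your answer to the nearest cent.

PV(remaining dividends) I = 2.31·e^(−0.0772·3/12) = 2.2658
Current forward F = (S − I)·e^(rT) = (475.60 − 2.2658)·e^(0.0772·14/12) = 473.3342 × 1.094247 = 517.9445
Value (long) = (F − K)·e^(−rT) = (517.9445 − 588.91) × 0.913870 = -64.8532
Short position value = −(long value) = R$64.85

R$64.85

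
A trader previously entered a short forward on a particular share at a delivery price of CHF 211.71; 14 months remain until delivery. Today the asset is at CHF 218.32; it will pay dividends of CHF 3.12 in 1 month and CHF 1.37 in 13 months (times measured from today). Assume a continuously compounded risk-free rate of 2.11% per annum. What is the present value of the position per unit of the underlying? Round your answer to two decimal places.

-CHF 7.30

PV(remaining dividends) I = 3.12·e^(−0.0211·1/12) + 1.37·e^(−0.0211·13/12) = 4.4536
Current forward F = (S − I)·e^(rT) = (218.32 − 4.4536)·e^(0.0211·14/12) = 213.8664 × 1.024922 = 219.1964
Value (long) = (F − K)·e^(−rT) = (219.1964 − 211.71) × 0.975684 = 7.3044
Short position value = −(long value) = -CHF 7.30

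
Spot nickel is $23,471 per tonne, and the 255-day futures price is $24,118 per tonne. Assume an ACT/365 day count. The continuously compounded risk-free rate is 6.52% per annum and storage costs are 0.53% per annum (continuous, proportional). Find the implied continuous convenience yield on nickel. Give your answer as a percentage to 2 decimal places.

3.16%

F = S·e^((r+u−y)T) ⇒ (r+u−y) = ln(F/S)/T
ln(24118/23471) = 0.027193; /T ⇒ 0.038923
y = r + u − ln(F/S)/T = 0.0652 + 0.0053 − 0.038923 = 0.031577
y = 3.16%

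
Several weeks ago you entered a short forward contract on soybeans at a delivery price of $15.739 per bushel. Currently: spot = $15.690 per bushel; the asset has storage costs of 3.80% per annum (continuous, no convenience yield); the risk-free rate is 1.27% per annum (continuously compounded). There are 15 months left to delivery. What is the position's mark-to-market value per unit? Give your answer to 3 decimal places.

Current fair forward for the remaining 15 months: F = S·e^((r + u)·T), (r + u) = 0.0127 + 0.0380 = 0.0507
F = 15.690 · e^(0.0507 × 15/12) = 15.690 × 1.065426 = 16.7165
Value of long forward = (F − K)·e^(−rT) = (16.7165 − 15.739) · e^(−0.0127·15/12)
= 0.9775 × 0.984250 = 0.962
Short position value = −(long value) = -$0.962

-$0.962 per bushel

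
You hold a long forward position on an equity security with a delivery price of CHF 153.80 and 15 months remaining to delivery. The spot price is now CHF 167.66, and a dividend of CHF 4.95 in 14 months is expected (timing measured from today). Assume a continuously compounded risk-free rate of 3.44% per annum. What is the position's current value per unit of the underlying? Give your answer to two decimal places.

CHF 15.58

PV(remaining dividends) I = 4.95·e^(−0.0344·14/12) = 4.7553
Current forward F = (S − I)·e^(rT) = (167.66 − 4.7553)·e^(0.0344·15/12) = 162.9047 × 1.043938 = 170.0624
Value (long) = (F − K)·e^(−rT) = (170.0624 − 153.80) × 0.957911 = 15.5779
Value = CHF 15.58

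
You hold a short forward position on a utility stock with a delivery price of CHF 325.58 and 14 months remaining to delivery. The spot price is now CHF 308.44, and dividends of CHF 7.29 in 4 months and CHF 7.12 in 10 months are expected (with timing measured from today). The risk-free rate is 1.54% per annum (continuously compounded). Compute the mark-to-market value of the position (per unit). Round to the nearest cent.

CHF 25.62

PV(remaining dividends) I = 7.29·e^(−0.0154·4/12) + 7.12·e^(−0.0154·10/12) = 14.2819
Current forward F = (S − I)·e^(rT) = (308.44 − 14.2819)·e^(0.0154·14/12) = 294.1581 × 1.018129 = 299.4909
Value (long) = (F − K)·e^(−rT) = (299.4909 − 325.58) × 0.982194 = -25.6246
Short position value = −(long value) = CHF 25.62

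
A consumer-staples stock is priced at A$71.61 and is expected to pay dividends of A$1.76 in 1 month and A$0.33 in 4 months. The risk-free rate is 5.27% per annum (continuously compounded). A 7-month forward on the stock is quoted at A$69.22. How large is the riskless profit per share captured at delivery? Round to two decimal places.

PV(dividends) I = 1.76·e^(−0.0527·1/12) + 0.33·e^(−0.0527·4/12) = 2.0765
Fair forward F* = (S − I)·e^(rT) = (71.61 − 2.0765)·e^0.030742 = 69.5335 × 1.031219 = 71.7043
Market A$69.22 < fair 71.7043: forward underpriced → reverse cash-and-carry (short the stock, invest proceeds at r, pay the dividends, go long the forward).
Profit at T = |F_mkt − F*| = |69.22 − 71.7043| = A$2.48 per share

A$2.48 per share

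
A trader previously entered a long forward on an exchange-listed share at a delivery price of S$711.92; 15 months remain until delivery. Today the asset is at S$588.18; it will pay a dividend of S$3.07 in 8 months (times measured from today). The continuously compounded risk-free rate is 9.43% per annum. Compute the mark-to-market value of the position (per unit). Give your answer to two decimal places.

PV(remaining dividends) I = 3.07·e^(−0.0943·8/12) = 2.8829
Current forward F = (S − I)·e^(rT) = (588.18 − 2.8829)·e^(0.0943·15/12) = 585.2971 × 1.125103 = 658.5195
Value (long) = (F − K)·e^(−rT) = (658.5195 − 711.92) × 0.888807 = -47.4627
Value = -S$47.46

-S$47.46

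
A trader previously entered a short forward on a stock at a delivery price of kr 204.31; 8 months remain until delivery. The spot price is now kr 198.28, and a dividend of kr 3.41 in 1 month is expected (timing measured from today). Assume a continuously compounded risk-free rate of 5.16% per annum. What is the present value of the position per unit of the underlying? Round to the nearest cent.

kr 2.52

PV(remaining dividends) I = 3.41·e^(−0.0516·1/12) = 3.3954
Current forward F = (S − I)·e^(rT) = (198.28 − 3.3954)·e^(0.0516·8/12) = 194.8846 × 1.034999 = 201.7054
Value (long) = (F − K)·e^(−rT) = (201.7054 − 204.31) × 0.966185 = -2.5165
Short position value = −(long value) = kr 2.52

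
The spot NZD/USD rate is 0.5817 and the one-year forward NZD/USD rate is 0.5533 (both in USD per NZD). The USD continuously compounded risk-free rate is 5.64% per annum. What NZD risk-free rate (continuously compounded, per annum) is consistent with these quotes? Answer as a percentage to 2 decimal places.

10.65%

F = S·e^((r_USD − r_NZD)T) ⇒ r_NZD = r_USD − ln(F/S)/T
ln(0.5533/0.5817) = -0.050055; /(12/12) = -0.050055
r_NZD = 0.0564 + 0.050055 = 0.106455
r_NZD = 10.65%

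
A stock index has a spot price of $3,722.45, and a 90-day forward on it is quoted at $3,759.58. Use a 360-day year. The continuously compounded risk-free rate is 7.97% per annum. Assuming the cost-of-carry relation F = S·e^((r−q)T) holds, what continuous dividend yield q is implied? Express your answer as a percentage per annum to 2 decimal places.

4.00%

From F = S·e^((r−q)T): (r − q) = ln(F/S)/T
ln(3759.58/3722.45) = ln(1.009975) = 0.009926
(r − q) = 0.009926 / (90/360) = 0.039704
q = r − ln(F/S)/T = 0.0797 − 0.039704 = 0.039996
q = 4.00%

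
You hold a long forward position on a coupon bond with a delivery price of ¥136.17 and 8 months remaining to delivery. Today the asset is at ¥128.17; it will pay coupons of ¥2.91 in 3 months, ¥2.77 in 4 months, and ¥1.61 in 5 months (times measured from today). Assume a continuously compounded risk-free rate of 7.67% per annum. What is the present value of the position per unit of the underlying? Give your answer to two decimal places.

PV(remaining coupons) I = 2.91·e^(−0.0767·3/12) + 2.77·e^(−0.0767·4/12) + 1.61·e^(−0.0767·5/12) = 7.1142
Current forward F = (S − I)·e^(rT) = (128.17 − 7.1142)·e^(0.0767·8/12) = 121.0558 × 1.052463 = 127.4068
Value (long) = (F − K)·e^(−rT) = (127.4068 − 136.17) × 0.950152 = -8.3264
Value = -¥8.33

-¥8.33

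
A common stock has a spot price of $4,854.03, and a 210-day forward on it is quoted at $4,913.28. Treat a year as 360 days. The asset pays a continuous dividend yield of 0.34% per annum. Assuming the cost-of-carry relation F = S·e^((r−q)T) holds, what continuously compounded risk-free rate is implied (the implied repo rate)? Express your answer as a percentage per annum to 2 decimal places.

2.42%

From F = S·e^((r−q)T): (r − q) = ln(F/S)/T
ln(4913.28/4854.03) = ln(1.012206) = 0.012132
(r − q) = 0.012132 / (210/360) = 0.020798
r = ln(F/S)/T + q = 0.020798 + 0.0034 = 0.024198
r = 2.42%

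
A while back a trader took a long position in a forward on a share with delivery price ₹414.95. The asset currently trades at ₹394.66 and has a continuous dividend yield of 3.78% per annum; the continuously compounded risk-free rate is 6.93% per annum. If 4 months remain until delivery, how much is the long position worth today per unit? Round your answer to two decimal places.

-₹15.76

Current fair forward for the remaining 4 months: F = S·e^((r − q)·T), (r − q) = 0.0693 − 0.0378 = 0.0315
F = 394.66 · e^(0.0315 × 4/12) = 394.66 × 1.010555 = 398.8256
Value of long forward = (F − K)·e^(−rT) = (398.8256 − 414.95) · e^(−0.0693·4/12)
= -16.1244 × 0.977165 = -15.76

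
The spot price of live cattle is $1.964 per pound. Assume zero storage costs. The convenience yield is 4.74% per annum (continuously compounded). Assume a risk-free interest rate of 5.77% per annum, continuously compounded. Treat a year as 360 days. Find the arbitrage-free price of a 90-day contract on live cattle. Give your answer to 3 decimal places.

$1.969 per pound

Net carry = r + u − y = 0.0577 + 0.0000 − 0.0474 = 0.0103
F = S·e^((r+u−y)T) = 1.964 · e^(0.0103 × 90/360) = 1.964 · e^0.002575
= 1.964 × 1.002578 = $1.969 per pound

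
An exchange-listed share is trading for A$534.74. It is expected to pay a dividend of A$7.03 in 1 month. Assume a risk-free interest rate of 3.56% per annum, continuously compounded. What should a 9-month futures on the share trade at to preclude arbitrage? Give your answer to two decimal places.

PV(dividends) I = 7.03·e^(−0.0356·1/12)
I = 7.0092
F = (S − I)·e^(rT) = (534.74 − 7.0092) · e^(0.0356·9/12)
= 527.7308 · e^0.026700 = 527.7308 × 1.027060 = A$542.01

A$542.01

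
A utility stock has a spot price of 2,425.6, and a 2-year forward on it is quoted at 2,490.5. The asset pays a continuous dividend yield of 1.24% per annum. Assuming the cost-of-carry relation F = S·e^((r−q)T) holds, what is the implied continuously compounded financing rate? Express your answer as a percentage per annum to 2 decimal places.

2.56%

From F = S·e^((r−q)T): (r − q) = ln(F/S)/T
ln(2490.5/2425.6) = ln(1.026756) = 0.026404
(r − q) = 0.026404 / (2) = 0.013202
r = ln(F/S)/T + q = 0.013202 + 0.0124 = 0.025602
r = 2.56%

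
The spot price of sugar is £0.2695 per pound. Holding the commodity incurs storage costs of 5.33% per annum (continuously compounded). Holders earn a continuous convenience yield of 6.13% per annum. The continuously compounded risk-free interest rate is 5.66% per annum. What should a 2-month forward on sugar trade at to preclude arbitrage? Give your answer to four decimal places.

Net carry = r + u − y = 0.0566 + 0.0533 − 0.0613 = 0.0486
F = S·e^((r+u−y)T) = 0.2695 · e^(0.0486 × 2/12) = 0.2695 · e^0.008100
= 0.2695 × 1.008133 = £0.2717 per pound

£0.2717 per pound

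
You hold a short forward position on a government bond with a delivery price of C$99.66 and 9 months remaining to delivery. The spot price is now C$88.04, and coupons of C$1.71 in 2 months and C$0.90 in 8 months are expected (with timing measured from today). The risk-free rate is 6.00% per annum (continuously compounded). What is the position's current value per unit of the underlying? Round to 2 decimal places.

C$9.79

PV(remaining coupons) I = 1.71·e^(−0.0600·2/12) + 0.90·e^(−0.0600·8/12) = 2.5577
Current forward F = (S − I)·e^(rT) = (88.04 − 2.5577)·e^(0.0600·9/12) = 85.4823 × 1.046028 = 89.4169
Value (long) = (F − K)·e^(−rT) = (89.4169 − 99.66) × 0.955997 = -9.7924
Short position value = −(long value) = C$9.79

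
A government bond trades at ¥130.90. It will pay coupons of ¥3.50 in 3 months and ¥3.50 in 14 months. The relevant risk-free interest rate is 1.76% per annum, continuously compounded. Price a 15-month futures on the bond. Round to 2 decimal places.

PV(coupons) I = 3.50·e^(−0.0176·3/12) + 3.50·e^(−0.0176·14/12)
I = 3.4846 + 3.4289 = 6.9135
F = (S − I)·e^(rT) = (130.90 − 6.9135) · e^(0.0176·15/12)
= 123.9865 · e^0.022000 = 123.9865 × 1.022244 = ¥126.74

¥126.74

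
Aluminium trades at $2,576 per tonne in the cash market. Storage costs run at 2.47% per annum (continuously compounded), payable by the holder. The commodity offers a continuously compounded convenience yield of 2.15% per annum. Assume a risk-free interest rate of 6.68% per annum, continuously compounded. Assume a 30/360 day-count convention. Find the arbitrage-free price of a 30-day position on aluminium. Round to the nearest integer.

Net carry = r + u − y = 0.0668 + 0.0247 − 0.0215 = 0.0700
F = S·e^((r+u−y)T) = 2576 · e^(0.0700 × 30/360) = 2576 · e^0.005833
= 2576 × 1.005850 = $2,591 per tonne

$2,591 per tonne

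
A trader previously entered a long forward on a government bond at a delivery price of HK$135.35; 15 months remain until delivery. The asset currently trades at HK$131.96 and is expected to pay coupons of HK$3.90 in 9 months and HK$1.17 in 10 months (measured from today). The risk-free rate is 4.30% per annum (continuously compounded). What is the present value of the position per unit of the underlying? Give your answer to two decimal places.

-HK$1.21

PV(remaining coupons) I = 3.90·e^(−0.0430·9/12) + 1.17·e^(−0.0430·10/12) = 4.9050
Current forward F = (S − I)·e^(rT) = (131.96 − 4.9050)·e^(0.0430·15/12) = 127.0550 × 1.055221 = 134.0711
Value (long) = (F − K)·e^(−rT) = (134.0711 − 135.35) × 0.947669 = -1.2120
Value = -HK$1.21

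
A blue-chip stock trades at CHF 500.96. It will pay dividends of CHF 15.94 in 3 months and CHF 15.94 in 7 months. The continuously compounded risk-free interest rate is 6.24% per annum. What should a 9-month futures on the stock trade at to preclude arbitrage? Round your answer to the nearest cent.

PV(dividends) I = 15.94·e^(−0.0624·3/12) + 15.94·e^(−0.0624·7/12)
I = 15.6933 + 15.3702 = 31.0635
F = (S − I)·e^(rT) = (500.96 − 31.0635) · e^(0.0624·9/12)
= 469.8965 · e^0.046800 = 469.8965 × 1.047912 = CHF 492.41

CHF 492.41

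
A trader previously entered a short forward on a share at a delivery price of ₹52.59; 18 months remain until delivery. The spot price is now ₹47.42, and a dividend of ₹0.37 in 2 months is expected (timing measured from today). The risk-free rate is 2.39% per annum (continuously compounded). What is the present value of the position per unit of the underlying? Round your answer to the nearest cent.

PV(remaining dividends) I = 0.37·e^(−0.0239·2/12) = 0.3685
Current forward F = (S − I)·e^(rT) = (47.42 − 0.3685)·e^(0.0239·18/12) = 47.0515 × 1.036500 = 48.7689
Value (long) = (F − K)·e^(−rT) = (48.7689 − 52.59) × 0.964785 = -3.6865
Short position value = −(long value) = ₹3.69

₹3.69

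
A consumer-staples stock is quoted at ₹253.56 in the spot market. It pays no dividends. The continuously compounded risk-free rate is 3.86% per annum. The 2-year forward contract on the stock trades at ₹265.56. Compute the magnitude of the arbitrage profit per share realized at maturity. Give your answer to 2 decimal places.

Fair forward: F* = S·e^(carry·T), with carry = r = 0.0386
F* = 253.56 · e^(0.0386 × 2) = 253.56 · e^0.077200 = 253.56 × 1.080258 = ₹273.9102
Market ₹265.56 < fair ₹273.9102: forward underpriced → reverse cash-and-carry (short spot, go long the forward).
At maturity, profit = |F_mkt − F*| = |265.56 − 273.9102| = ₹8.35 per share

₹8.35 per share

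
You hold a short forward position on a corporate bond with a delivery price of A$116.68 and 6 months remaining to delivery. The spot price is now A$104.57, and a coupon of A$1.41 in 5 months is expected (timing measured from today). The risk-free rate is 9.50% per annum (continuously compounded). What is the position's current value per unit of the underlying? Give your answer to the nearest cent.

A$8.05

PV(remaining coupons) I = 1.41·e^(−0.0950·5/12) = 1.3553
Current forward F = (S − I)·e^(rT) = (104.57 − 1.3553)·e^(0.0950·6/12) = 103.2147 × 1.048646 = 108.2357
Value (long) = (F − K)·e^(−rT) = (108.2357 − 116.68) × 0.953610 = -8.0526
Short position value = −(long value) = A$8.05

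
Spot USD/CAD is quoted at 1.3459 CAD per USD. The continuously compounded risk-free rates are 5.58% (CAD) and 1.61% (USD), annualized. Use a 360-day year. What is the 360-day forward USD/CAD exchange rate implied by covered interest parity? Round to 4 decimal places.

F = S·e^((r_CAD − r_USD)T) = 1.3459 · e^((0.0558 − 0.0161) × 360/360)
= 1.3459 · e^0.039700 = 1.3459 × 1.040499
F = 1.4004 CAD per USD

1.4004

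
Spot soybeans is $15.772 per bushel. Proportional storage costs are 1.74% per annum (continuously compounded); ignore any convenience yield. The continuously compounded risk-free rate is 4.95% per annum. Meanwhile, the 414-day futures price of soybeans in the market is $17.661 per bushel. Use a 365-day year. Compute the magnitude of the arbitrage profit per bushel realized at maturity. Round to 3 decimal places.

$0.646 per bushel

Fair futures: F* = S·e^(carry·T), with carry = (r + u) = 0.0495 + 0.0174 = 0.0669
F* = 15.772 · e^(0.0669 × 414/365) = 15.772 · e^0.075881 = 15.772 × 1.078834 = $17.0154
Market $17.661 > fair $17.0154: forward overpriced → cash-and-carry (buy spot, short the forward).
At maturity, profit = |F_mkt − F*| = |17.661 − 17.0154| = $0.646 per bushel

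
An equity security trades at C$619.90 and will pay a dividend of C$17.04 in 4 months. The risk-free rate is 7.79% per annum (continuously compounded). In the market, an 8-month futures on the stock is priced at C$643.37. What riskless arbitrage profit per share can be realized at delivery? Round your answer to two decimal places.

C$7.91 per share

PV(dividends) I = 17.04·e^(−0.0779·4/12) = 16.6032
Fair futures F* = (S − I)·e^(rT) = (619.90 − 16.6032)·e^0.051933 = 603.2968 × 1.053305 = 635.4555
Market C$643.37 > fair 635.4555: forward overpriced → cash-and-carry (borrow at r, buy the stock and collect the dividends, short the forward).
Profit at T = |F_mkt − F*| = |643.37 − 635.4555| = C$7.91 per share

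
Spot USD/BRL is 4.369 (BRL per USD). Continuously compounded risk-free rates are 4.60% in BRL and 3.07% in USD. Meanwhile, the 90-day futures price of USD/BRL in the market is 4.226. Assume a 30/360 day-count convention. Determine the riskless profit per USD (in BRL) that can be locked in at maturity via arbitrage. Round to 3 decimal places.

Fair futures: F* = S·e^(carry·T), with carry = (r_BRL − r_USD) = 0.0460 − 0.0307 = 0.0153
F* = 4.369 · e^(0.0153 × 90/360) = 4.369 · e^0.003825 = 4.369 × 1.003832 = 4.3857
Market 4.226 < fair 4.3857: forward underpriced → reverse cash-and-carry (short spot, go long the forward).
At maturity, profit = |F_mkt − F*| = |4.226 − 4.3857| = 0.160 per USD (in BRL)

0.160 per USD (in BRL)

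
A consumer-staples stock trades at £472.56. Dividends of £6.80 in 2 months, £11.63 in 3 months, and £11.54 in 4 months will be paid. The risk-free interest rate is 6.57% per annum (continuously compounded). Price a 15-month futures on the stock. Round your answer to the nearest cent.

PV(dividends) I = 6.80·e^(−0.0657·2/12) + 11.63·e^(−0.0657·3/12) + 11.54·e^(−0.0657·4/12)
I = 6.7259 + 11.4405 + 11.2900 = 29.4564
F = (S − I)·e^(rT) = (472.56 − 29.4564) · e^(0.0657·15/12)
= 443.1036 · e^0.082125 = 443.1036 × 1.085592 = £481.03

£481.03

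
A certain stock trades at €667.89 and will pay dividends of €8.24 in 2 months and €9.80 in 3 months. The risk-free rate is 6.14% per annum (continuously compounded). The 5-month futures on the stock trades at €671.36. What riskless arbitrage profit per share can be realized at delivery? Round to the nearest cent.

PV(dividends) I = 8.24·e^(−0.0614·2/12) + 9.80·e^(−0.0614·3/12) = 17.8068
Fair futures F* = (S − I)·e^(rT) = (667.89 − 17.8068)·e^0.025583 = 650.0832 × 1.025913 = 666.9288
Market €671.36 > fair 666.9288: forward overpriced → cash-and-carry (borrow at r, buy the stock and collect the dividends, short the forward).
Profit at T = |F_mkt − F*| = |671.36 − 666.9288| = €4.43 per share

€4.43 per share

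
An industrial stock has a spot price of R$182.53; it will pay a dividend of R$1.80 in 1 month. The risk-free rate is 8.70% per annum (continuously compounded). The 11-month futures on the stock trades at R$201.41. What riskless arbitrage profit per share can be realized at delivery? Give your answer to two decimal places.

R$5.66 per share

PV(dividends) I = 1.80·e^(−0.0870·1/12) = 1.7870
Fair futures F* = (S − I)·e^(rT) = (182.53 − 1.7870)·e^0.079750 = 180.7430 × 1.083016 = 195.7476
Market R$201.41 > fair 195.7476: forward overpriced → cash-and-carry (borrow at r, buy the stock and collect the dividends, short the forward).
Profit at T = |F_mkt − F*| = |201.41 − 195.7476| = R$5.66 per share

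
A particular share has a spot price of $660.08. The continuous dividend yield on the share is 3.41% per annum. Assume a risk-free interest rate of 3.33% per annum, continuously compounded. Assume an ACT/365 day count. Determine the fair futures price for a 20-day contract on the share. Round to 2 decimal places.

F = S·e^((r − q)T) = 660.08 · e^((0.0333 − 0.0341) × 20/365)
= 660.08 · e^-0.000044 = 660.08 × 0.999956
F = $660.05

$660.05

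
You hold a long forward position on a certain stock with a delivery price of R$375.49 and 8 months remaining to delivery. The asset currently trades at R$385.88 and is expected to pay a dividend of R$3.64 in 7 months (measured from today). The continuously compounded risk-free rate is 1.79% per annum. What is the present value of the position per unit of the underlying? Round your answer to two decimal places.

R$11.24

PV(remaining dividends) I = 3.64·e^(−0.0179·7/12) = 3.6022
Current forward F = (S − I)·e^(rT) = (385.88 − 3.6022)·e^(0.0179·8/12) = 382.2778 × 1.012005 = 386.8670
Value (long) = (F − K)·e^(−rT) = (386.8670 − 375.49) × 0.988138 = 11.2420
Value = R$11.24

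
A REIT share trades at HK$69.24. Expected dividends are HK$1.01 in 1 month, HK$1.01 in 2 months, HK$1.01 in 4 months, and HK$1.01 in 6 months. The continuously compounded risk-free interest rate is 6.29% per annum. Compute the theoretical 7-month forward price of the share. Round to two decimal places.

HK$67.71

PV(dividends) I = 1.01·e^(−0.0629·1/12) + 1.01·e^(−0.0629·2/12) + 1.01·e^(−0.0629·4/12) + 1.01·e^(−0.0629·6/12)
I = 1.0047 + 0.9995 + 0.9890 + 0.9787 = 3.9719
F = (S − I)·e^(rT) = (69.24 − 3.9719) · e^(0.0629·7/12)
= 65.2681 · e^0.036692 = 65.2681 × 1.037373 = HK$67.71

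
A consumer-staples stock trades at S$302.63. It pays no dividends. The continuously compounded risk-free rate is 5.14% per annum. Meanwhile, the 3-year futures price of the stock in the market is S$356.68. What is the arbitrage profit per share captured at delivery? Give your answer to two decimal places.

Fair futures: F* = S·e^(carry·T), with carry = r = 0.0514
F* = 302.63 · e^(0.0514 × 3) = 302.63 · e^0.154200 = 302.63 × 1.166724 = S$353.0857
Market S$356.68 > fair S$353.0857: forward overpriced → cash-and-carry (buy spot, short the forward).
At maturity, profit = |F_mkt − F*| = |356.68 − 353.0857| = S$3.59 per share

S$3.59 per share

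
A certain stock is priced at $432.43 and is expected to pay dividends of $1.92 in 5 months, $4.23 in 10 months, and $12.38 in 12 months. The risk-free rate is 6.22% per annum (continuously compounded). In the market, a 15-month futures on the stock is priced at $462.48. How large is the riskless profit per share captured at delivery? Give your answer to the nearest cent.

PV(dividends) I = 1.92·e^(−0.0622·5/12) + 4.23·e^(−0.0622·10/12) + 12.38·e^(−0.0622·12/12) = 17.5206
Fair futures F* = (S − I)·e^(rT) = (432.43 − 17.5206)·e^0.077750 = 414.9094 × 1.080852 = 448.4557
Market $462.48 > fair 448.4557: forward overpriced → cash-and-carry (borrow at r, buy the stock and collect the dividends, short the forward).
Profit at T = |F_mkt − F*| = |462.48 − 448.4557| = $14.02 per share

$14.02 per share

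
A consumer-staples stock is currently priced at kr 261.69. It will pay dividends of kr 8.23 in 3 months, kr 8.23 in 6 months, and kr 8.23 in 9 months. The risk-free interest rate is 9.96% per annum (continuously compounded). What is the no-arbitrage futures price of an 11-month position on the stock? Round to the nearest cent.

kr 260.97

PV(dividends) I = 8.23·e^(−0.0996·3/12) + 8.23·e^(−0.0996·6/12) + 8.23·e^(−0.0996·9/12)
I = 8.0276 + 7.8302 + 7.6376 = 23.4954
F = (S − I)·e^(rT) = (261.69 − 23.4954) · e^(0.0996·11/12)
= 238.1946 · e^0.091300 = 238.1946 × 1.095598 = kr 260.97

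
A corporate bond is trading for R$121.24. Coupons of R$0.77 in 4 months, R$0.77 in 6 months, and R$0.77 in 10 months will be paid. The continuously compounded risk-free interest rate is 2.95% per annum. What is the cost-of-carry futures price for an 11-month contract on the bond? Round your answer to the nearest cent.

PV(coupons) I = 0.77·e^(−0.0295·4/12) + 0.77·e^(−0.0295·6/12) + 0.77·e^(−0.0295·10/12)
I = 0.7625 + 0.7587 + 0.7513 = 2.2725
F = (S − I)·e^(rT) = (121.24 − 2.2725) · e^(0.0295·11/12)
= 118.9675 · e^0.027042 = 118.9675 × 1.027411 = R$122.23

R$122.23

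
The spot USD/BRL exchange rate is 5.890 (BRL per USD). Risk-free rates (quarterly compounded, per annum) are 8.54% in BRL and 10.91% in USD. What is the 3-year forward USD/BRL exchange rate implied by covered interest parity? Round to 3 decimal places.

5.495

By covered interest parity, F = S · (1+r_BRL/4)^(4T) / (1+r_USD/4)^(4T)
= 5.890 × 1.288532 / 1.381149 = 5.890 × 0.932942
F = 5.495 BRL per USD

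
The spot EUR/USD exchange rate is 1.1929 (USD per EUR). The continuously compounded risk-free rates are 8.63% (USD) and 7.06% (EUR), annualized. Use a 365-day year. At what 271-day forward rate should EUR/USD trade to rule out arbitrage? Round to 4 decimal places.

F = S·e^((r_USD − r_EUR)T) = 1.1929 · e^((0.0863 − 0.0706) × 271/365)
= 1.1929 · e^0.011657 = 1.1929 × 1.011725
F = 1.2069 USD per EUR

1.2069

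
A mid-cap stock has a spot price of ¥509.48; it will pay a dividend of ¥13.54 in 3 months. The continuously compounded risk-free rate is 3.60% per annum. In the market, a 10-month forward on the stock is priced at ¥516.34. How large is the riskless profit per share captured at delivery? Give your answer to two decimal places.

PV(dividends) I = 13.54·e^(−0.0360·3/12) = 13.4187
Fair forward F* = (S − I)·e^(rT) = (509.48 − 13.4187)·e^0.030000 = 496.0613 × 1.030455 = 511.1688
Market ¥516.34 > fair 511.1688: forward overpriced → cash-and-carry (borrow at r, buy the stock and collect the dividends, short the forward).
Profit at T = |F_mkt − F*| = |516.34 − 511.1688| = ¥5.17 per share

¥5.17 per share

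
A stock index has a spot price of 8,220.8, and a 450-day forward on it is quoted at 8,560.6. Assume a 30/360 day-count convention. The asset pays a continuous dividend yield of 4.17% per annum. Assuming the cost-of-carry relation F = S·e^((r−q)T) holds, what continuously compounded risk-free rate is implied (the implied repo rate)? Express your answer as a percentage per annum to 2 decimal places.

7.41%

From F = S·e^((r−q)T): (r − q) = ln(F/S)/T
ln(8560.6/8220.8) = ln(1.041334) = 0.040503
(r − q) = 0.040503 / (450/360) = 0.032402
r = ln(F/S)/T + q = 0.032402 + 0.0417 = 0.074102
r = 7.41%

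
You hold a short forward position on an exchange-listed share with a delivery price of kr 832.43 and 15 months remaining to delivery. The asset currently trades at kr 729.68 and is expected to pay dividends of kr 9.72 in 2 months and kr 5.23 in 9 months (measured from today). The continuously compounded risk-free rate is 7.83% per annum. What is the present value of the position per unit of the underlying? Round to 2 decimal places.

PV(remaining dividends) I = 9.72·e^(−0.0783·2/12) + 5.23·e^(−0.0783·9/12) = 14.5257
Current forward F = (S − I)·e^(rT) = (729.68 − 14.5257)·e^(0.0783·15/12) = 715.1543 × 1.102825 = 788.6900
Value (long) = (F − K)·e^(−rT) = (788.6900 − 832.43) × 0.906762 = -39.6618
Short position value = −(long value) = kr 39.66

kr 39.66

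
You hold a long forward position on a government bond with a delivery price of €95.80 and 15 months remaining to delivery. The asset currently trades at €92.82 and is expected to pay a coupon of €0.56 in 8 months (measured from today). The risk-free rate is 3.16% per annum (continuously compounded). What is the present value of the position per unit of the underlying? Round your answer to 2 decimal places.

€0.18

PV(remaining coupons) I = 0.56·e^(−0.0316·8/12) = 0.5483
Current forward F = (S − I)·e^(rT) = (92.82 − 0.5483)·e^(0.0316·15/12) = 92.2717 × 1.040290 = 95.9893
Value (long) = (F − K)·e^(−rT) = (95.9893 − 95.80) × 0.961270 = 0.1820
Value = €0.18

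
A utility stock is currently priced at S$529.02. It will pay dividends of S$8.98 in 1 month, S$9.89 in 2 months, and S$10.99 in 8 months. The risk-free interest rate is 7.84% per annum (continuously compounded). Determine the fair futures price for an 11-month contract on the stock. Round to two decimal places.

PV(dividends) I = 8.98·e^(−0.0784·1/12) + 9.89·e^(−0.0784·2/12) + 10.99·e^(−0.0784·8/12)
I = 8.9215 + 9.7616 + 10.4303 = 29.1134
F = (S − I)·e^(rT) = (529.02 − 29.1134) · e^(0.0784·11/12)
= 499.9066 · e^0.071867 = 499.9066 × 1.074512 = S$537.16

S$537.16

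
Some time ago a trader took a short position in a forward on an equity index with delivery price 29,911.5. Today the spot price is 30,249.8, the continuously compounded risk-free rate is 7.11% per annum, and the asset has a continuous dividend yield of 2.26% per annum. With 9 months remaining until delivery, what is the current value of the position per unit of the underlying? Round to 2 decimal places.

-1383.14

Current fair forward for the remaining 9 months: F = S·e^((r − q)·T), (r − q) = 0.0711 − 0.0226 = 0.0485
F = 30249.8 · e^(0.0485 × 9/12) = 30249.8 × 1.03704467 = 31370.3939
Value of long forward = (F − K)·e^(−rT) = (31370.3939 − 29911.5) · e^(−0.0711·9/12)
= 1458.8939 × 0.94807184 = 1383.14
Short position value = −(long value) = -1383.14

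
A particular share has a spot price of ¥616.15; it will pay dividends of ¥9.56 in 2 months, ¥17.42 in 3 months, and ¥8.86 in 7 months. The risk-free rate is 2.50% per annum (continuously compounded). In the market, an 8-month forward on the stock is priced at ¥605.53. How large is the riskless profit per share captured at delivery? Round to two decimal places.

¥15.19 per share

PV(dividends) I = 9.56·e^(−0.0250·2/12) + 17.42·e^(−0.0250·3/12) + 8.86·e^(−0.0250·7/12) = 35.5634
Fair forward F* = (S − I)·e^(rT) = (616.15 − 35.5634)·e^0.016667 = 580.5866 × 1.016807 = 590.3445
Market ¥605.53 > fair 590.3445: forward overpriced → cash-and-carry (borrow at r, buy the stock and collect the dividends, short the forward).
Profit at T = |F_mkt − F*| = |605.53 − 590.3445| = ¥15.19 per share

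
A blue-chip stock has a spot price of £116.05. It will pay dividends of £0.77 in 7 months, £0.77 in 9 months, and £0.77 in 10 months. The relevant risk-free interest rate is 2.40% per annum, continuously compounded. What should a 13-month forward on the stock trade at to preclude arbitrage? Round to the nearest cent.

PV(dividends) I = 0.77·e^(−0.0240·7/12) + 0.77·e^(−0.0240·9/12) + 0.77·e^(−0.0240·10/12)
I = 0.7593 + 0.7563 + 0.7548 = 2.2704
F = (S − I)·e^(rT) = (116.05 − 2.2704) · e^(0.0240·13/12)
= 113.7796 · e^0.026000 = 113.7796 × 1.026341 = £116.78

£116.78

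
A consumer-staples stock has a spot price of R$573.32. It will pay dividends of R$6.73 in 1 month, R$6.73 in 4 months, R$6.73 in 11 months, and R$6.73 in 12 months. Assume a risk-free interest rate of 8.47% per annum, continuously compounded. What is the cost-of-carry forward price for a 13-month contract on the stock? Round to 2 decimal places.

PV(dividends) I = 6.73·e^(−0.0847·1/12) + 6.73·e^(−0.0847·4/12) + 6.73·e^(−0.0847·11/12) + 6.73·e^(−0.0847·12/12)
I = 6.6827 + 6.5426 + 6.2272 + 6.1834 = 25.6359
F = (S − I)·e^(rT) = (573.32 − 25.6359) · e^(0.0847·13/12)
= 547.6841 · e^0.091758 = 547.6841 × 1.096100 = R$600.32

R$600.32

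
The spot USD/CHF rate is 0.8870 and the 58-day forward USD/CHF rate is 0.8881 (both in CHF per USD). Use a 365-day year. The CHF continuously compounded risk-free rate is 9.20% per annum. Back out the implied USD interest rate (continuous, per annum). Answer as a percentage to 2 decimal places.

8.42%

F = S·e^((r_CHF − r_USD)T) ⇒ r_USD = r_CHF − ln(F/S)/T
ln(0.8881/0.8870) = 0.001239; /(58/365) = 0.007797
r_USD = 0.0920 − 0.007797 = 0.084203
r_USD = 8.42%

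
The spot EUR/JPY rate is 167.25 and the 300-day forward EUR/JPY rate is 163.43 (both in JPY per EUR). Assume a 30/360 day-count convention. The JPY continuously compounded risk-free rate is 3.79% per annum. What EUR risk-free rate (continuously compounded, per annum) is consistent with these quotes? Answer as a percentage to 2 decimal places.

6.56%

F = S·e^((r_JPY − r_EUR)T) ⇒ r_EUR = r_JPY − ln(F/S)/T
ln(163.43/167.25) = -0.023105; /(300/360) = -0.027726
r_EUR = 0.0379 + 0.027726 = 0.065626
r_EUR = 6.56%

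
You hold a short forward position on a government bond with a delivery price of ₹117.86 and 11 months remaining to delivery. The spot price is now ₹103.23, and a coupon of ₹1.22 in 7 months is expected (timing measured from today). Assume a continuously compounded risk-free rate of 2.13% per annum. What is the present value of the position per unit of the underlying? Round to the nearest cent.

PV(remaining coupons) I = 1.22·e^(−0.0213·7/12) = 1.2049
Current forward F = (S − I)·e^(rT) = (103.23 − 1.2049)·e^(0.0213·11/12) = 102.0251 × 1.019717 = 104.0367
Value (long) = (F − K)·e^(−rT) = (104.0367 − 117.86) × 0.980664 = -13.5560
Short position value = −(long value) = ₹13.56

₹13.56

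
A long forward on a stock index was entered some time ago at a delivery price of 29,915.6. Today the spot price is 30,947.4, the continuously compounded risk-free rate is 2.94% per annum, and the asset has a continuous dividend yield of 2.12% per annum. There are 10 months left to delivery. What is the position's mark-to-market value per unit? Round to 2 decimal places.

Current fair forward for the remaining 10 months: F = S·e^((r − q)·T), (r − q) = 0.0294 − 0.0212 = 0.0082
F = 30947.4 · e^(0.0082 × 10/12) = 30947.4 × 1.00685673 = 31159.5980
Value of long forward = (F − K)·e^(−rT) = (31159.5980 − 29915.6) · e^(−0.0294·10/12)
= 1243.9980 × 0.97579769 = 1213.89

1213.89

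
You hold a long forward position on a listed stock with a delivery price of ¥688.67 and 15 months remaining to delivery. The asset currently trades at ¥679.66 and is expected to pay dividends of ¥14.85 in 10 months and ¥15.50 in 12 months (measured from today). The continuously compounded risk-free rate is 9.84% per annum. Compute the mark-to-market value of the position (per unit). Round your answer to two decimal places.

¥42.97

PV(remaining dividends) I = 14.85·e^(−0.0984·10/12) + 15.50·e^(−0.0984·12/12) = 27.7283
Current forward F = (S − I)·e^(rT) = (679.66 − 27.7283)·e^(0.0984·15/12) = 651.9317 × 1.130884 = 737.2591
Value (long) = (F − K)·e^(−rT) = (737.2591 − 688.67) × 0.884264 = 42.9656
Value = ¥42.97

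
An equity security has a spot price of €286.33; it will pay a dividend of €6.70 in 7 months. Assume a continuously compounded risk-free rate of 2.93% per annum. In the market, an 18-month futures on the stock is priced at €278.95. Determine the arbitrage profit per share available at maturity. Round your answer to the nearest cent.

PV(dividends) I = 6.70·e^(−0.0293·7/12) = 6.5865
Fair futures F* = (S − I)·e^(rT) = (286.33 − 6.5865)·e^0.043950 = 279.7435 × 1.044930 = 292.3124
Market €278.95 < fair 292.3124: forward underpriced → reverse cash-and-carry (short the stock, invest proceeds at r, pay the dividends, go long the forward).
Profit at T = |F_mkt − F*| = |278.95 − 292.3124| = €13.36 per share

€13.36 per share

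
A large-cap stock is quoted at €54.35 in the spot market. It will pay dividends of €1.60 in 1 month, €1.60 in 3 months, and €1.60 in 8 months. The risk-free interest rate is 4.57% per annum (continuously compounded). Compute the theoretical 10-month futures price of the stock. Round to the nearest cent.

PV(dividends) I = 1.60·e^(−0.0457·1/12) + 1.60·e^(−0.0457·3/12) + 1.60·e^(−0.0457·8/12)
I = 1.5939 + 1.5818 + 1.5520 = 4.7277
F = (S − I)·e^(rT) = (54.35 − 4.7277) · e^(0.0457·10/12)
= 49.6223 · e^0.038083 = 49.6223 × 1.038817 = €51.55

€51.55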